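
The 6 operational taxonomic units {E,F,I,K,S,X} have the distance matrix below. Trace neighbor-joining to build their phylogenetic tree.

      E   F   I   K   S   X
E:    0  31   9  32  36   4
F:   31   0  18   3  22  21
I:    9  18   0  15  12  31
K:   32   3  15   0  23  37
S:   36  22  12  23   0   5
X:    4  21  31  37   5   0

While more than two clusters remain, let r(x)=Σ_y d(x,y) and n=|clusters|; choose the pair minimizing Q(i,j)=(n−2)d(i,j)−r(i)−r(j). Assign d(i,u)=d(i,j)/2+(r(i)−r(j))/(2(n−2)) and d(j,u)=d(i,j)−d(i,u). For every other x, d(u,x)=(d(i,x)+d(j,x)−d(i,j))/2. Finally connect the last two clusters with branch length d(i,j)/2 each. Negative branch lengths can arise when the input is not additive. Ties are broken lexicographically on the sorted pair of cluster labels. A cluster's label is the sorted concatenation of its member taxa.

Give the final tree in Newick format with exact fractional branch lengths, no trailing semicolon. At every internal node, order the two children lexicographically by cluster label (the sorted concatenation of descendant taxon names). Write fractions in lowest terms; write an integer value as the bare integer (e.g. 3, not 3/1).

((((E:15/4,X:1/4):195/16,S:101/16):43/16,(F:5/12,K:31/12):191/16):49/32,I:49/32)

step 1: merge (E,X) at d=4, Q=-194; branch lengths E→15/4, X→1/4; new cluster EX
  updated: d(EX,F)=24, d(EX,I)=18, d(EX,K)=65/2, d(EX,S)=37/2
step 2: merge (F,K) at d=3, Q=-263/2; branch lengths F→5/12, K→31/12; new cluster FK
  updated: d(EX,FK)=107/4, d(FK,I)=15, d(FK,S)=21
step 3: merge (EX,S) at d=37/2, Q=-311/4; branch lengths EX→195/16, S→101/16; new cluster ESX
  updated: d(ESX,FK)=117/8, d(ESX,I)=23/4
step 4: merge (ESX,FK) at d=117/8, Q=-283/8; branch lengths ESX→43/16, FK→191/16; new cluster EFKSX
  updated: d(EFKSX,I)=49/16
step 5: merge (EFKSX,I) at d=49/16; branch lengths EFKSX→49/32, I→49/32; new cluster EFIKSX
final tree: ((((E:15/4,X:1/4):195/16,S:101/16):43/16,(F:5/12,K:31/12):191/16):49/32,I:49/32)
total length: 691/16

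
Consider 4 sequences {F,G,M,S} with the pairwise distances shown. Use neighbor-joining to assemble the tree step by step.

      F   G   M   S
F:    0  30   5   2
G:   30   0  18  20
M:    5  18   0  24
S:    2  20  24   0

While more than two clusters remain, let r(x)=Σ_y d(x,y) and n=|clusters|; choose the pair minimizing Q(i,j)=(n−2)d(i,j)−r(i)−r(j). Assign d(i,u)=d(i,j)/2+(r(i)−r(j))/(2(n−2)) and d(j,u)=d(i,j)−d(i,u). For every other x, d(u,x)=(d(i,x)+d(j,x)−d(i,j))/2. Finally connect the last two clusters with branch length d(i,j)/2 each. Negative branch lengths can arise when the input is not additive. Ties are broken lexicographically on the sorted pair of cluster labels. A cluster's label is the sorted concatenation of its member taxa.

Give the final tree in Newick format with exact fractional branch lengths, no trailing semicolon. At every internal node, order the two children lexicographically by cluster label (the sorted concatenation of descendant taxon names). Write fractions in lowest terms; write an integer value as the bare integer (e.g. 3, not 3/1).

1. join F+S (d=2, Q=-79) ⇒ FS; edges |F|=-5/4, |S|=13/4
  updated: d(FS,G)=24, d(FS,M)=27/2
2. join FS+G (d=24, Q=-111/2) ⇒ FGS; edges |FS|=39/4, |G|=57/4
  updated: d(FGS,M)=15/4
3. join FGS+M (d=15/4) ⇒ FGMS; edges |FGS|=15/8, |M|=15/8
final tree: (((F:-5/4,S:13/4):39/4,G:57/4):15/8,M:15/8)
total length: 119/4

(((F:-5/4,S:13/4):39/4,G:57/4):15/8,M:15/8)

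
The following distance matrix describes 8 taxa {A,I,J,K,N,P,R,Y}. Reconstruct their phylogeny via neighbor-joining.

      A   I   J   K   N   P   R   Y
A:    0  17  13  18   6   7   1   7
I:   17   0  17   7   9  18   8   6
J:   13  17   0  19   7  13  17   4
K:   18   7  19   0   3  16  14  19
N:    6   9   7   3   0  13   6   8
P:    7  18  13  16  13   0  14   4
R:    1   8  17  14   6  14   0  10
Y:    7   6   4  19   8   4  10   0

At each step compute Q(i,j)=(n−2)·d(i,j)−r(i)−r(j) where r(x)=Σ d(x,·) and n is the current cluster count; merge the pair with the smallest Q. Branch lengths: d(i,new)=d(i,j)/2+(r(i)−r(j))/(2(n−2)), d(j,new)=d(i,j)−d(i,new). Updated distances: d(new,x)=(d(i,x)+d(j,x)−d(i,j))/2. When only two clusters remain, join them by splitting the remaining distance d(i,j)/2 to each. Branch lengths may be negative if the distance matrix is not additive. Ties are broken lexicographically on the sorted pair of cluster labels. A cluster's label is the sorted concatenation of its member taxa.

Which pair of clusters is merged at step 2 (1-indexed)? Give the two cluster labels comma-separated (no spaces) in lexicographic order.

1. join I+K (d=7, Q=-136) ⇒ IK; edges |I|=7/3, |K|=14/3
  updated: d(A,IK)=14, d(IK,J)=29/2, d(IK,N)=5/2, d(IK,P)=27/2, d(IK,R)=15/2, d(IK,Y)=9
2. join A+R (d=1, Q=-197/2) ⇒ AR; edges |A|=-1/4, |R|=5/4
  updated: d(AR,IK)=41/4, d(AR,J)=29/2, d(AR,N)=11/2, d(AR,P)=10, d(AR,Y)=8
3. join IK+N (d=5/2, Q=-303/4) ⇒ IKN; edges |IK|=95/32, |N|=-15/32
  updated: d(AR,IKN)=53/8, d(IKN,J)=19/2, d(IKN,P)=12, d(IKN,Y)=29/4
4. join AR+IKN (d=53/8, Q=-437/8) ⇒ AIKNR; edges |AR|=63/16, |IKN|=43/16
  updated: d(AIKNR,J)=139/16, d(AIKNR,P)=123/16, d(AIKNR,Y)=69/16
5. join AIKNR+P (d=123/16, Q=-30) ⇒ AIKNPR; edges |AIKNR|=91/32, |P|=155/32
  updated: d(AIKNPR,J)=7, d(AIKNPR,Y)=5/16
6. join AIKNPR+J (d=7, Q=-181/16) ⇒ AIJKNPR; edges |AIKNPR|=53/32, |J|=171/32
  updated: d(AIJKNPR,Y)=-43/32
7. join AIJKNPR+Y (d=-43/32) ⇒ AIJKNPRY; edges |AIJKNPR|=-43/64, |Y|=-43/64
final tree: (((((A:-1/4,R:5/4):63/16,((I:7/3,K:14/3):95/32,N:-15/32):43/16):91/32,P:155/32):53/32,J:171/32):-43/64,Y:-43/64)
total length: 975/32

A,R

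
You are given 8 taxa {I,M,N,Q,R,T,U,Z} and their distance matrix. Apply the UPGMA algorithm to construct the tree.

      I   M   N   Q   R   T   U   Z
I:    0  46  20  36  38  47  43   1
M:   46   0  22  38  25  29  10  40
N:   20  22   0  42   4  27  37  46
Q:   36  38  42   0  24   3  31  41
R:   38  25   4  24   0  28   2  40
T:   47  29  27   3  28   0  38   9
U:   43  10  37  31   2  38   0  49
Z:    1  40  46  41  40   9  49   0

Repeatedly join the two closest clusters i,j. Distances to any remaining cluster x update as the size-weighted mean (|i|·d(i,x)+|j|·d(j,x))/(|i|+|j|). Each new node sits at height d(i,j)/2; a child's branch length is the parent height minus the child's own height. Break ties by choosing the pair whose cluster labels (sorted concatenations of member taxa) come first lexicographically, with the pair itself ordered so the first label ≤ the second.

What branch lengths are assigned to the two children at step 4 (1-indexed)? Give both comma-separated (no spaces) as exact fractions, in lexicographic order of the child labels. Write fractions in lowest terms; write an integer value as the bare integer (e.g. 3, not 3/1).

35/4,31/4

iteration 1: select I,Z (d=1); attach at lengths (1/2, 1/2); label the merged cluster IZ
  updated: d(IZ,M)=43, d(IZ,N)=33, d(IZ,Q)=77/2, d(IZ,R)=39, d(IZ,T)=28, d(IZ,U)=46
iteration 2: select R,U (d=2); attach at lengths (1, 1); label the merged cluster RU
  updated: d(IZ,RU)=85/2, d(M,RU)=35/2, d(N,RU)=41/2, d(Q,RU)=55/2, d(RU,T)=33
iteration 3: select Q,T (d=3); attach at lengths (3/2, 3/2); label the merged cluster QT
  updated: d(IZ,QT)=133/4, d(M,QT)=67/2, d(N,QT)=69/2, d(QT,RU)=121/4
iteration 4: select M,RU (d=35/2); attach at lengths (35/4, 31/4); label the merged cluster MRU
  updated: d(IZ,MRU)=128/3, d(MRU,N)=21, d(MRU,QT)=94/3
iteration 5: select MRU,N (d=21); attach at lengths (7/4, 21/2); label the merged cluster MNRU
  updated: d(IZ,MNRU)=161/4, d(MNRU,QT)=257/8
iteration 6: select MNRU,QT (d=257/8); attach at lengths (89/16, 233/16); label the merged cluster MNQRTU
  updated: d(IZ,MNQRTU)=455/12
iteration 7: select IZ,MNQRTU (d=455/12); attach at lengths (443/24, 139/48); label the merged cluster IMNQRTUZ
final tree: ((I:1/2,Z:1/2):443/24,(((M:35/4,(R:1,U:1):31/4):7/4,N:21/2):89/16,(Q:3/2,T:3/2):233/16):139/48)
total length: 3659/48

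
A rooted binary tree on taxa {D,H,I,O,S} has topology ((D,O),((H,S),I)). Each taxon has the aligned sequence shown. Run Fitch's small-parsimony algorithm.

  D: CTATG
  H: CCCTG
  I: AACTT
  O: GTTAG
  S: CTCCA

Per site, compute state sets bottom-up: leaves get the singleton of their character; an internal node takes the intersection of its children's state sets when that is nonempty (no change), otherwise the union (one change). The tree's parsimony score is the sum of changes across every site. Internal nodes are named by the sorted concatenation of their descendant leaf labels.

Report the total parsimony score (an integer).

10

DO@0: {C} ∪ {G} = {C,G} (union, +1)
HS@0: {C} ∩ {C} = {C} (intersection, +0)
HIS@0: {C} ∪ {A} = {A,C} (union, +1)
DHIOS@0: {C,G} ∩ {A,C} = {C} (intersection, +0)
DO@1: {T} ∩ {T} = {T} (intersection, +0)
HS@1: {C} ∪ {T} = {C,T} (union, +1)
HIS@1: {C,T} ∪ {A} = {A,C,T} (union, +1)
DHIOS@1: {T} ∩ {A,C,T} = {T} (intersection, +0)
DO@2: {A} ∪ {T} = {A,T} (union, +1)
HS@2: {C} ∩ {C} = {C} (intersection, +0)
HIS@2: {C} ∩ {C} = {C} (intersection, +0)
DHIOS@2: {A,T} ∪ {C} = {A,C,T} (union, +1)
DO@3: {T} ∪ {A} = {A,T} (union, +1)
HS@3: {T} ∪ {C} = {C,T} (union, +1)
HIS@3: {C,T} ∩ {T} = {T} (intersection, +0)
DHIOS@3: {A,T} ∩ {T} = {T} (intersection, +0)
DO@4: {G} ∩ {G} = {G} (intersection, +0)
HS@4: {G} ∪ {A} = {A,G} (union, +1)
HIS@4: {A,G} ∪ {T} = {A,G,T} (union, +1)
DHIOS@4: {G} ∩ {A,G,T} = {G} (intersection, +0)
per-site changes: [2, 2, 2, 2, 2]; total = 10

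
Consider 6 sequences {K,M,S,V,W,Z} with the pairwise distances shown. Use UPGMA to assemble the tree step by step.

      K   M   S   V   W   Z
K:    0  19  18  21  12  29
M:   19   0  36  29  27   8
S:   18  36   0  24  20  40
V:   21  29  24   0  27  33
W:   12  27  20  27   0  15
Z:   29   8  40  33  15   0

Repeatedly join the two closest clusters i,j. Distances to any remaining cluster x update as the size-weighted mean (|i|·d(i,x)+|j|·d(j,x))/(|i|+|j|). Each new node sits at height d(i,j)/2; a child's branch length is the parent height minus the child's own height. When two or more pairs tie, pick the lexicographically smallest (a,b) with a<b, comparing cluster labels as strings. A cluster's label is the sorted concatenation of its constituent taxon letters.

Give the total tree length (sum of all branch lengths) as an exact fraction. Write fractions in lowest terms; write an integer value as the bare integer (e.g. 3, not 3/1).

iteration 1: select M,Z (d=8); attach at lengths (4, 4); label the merged cluster MZ
  updated: d(K,MZ)=24, d(MZ,S)=38, d(MZ,V)=31, d(MZ,W)=21
iteration 2: select K,W (d=12); attach at lengths (6, 6); label the merged cluster KW
  updated: d(KW,MZ)=45/2, d(KW,S)=19, d(KW,V)=24
iteration 3: select KW,S (d=19); attach at lengths (7/2, 19/2); label the merged cluster KSW
  updated: d(KSW,MZ)=83/3, d(KSW,V)=24
iteration 4: select KSW,V (d=24); attach at lengths (5/2, 12); label the merged cluster KSVW
  updated: d(KSVW,MZ)=57/2
iteration 5: select KSVW,MZ (d=57/2); attach at lengths (9/4, 41/4); label the merged cluster KMSVWZ
final tree: ((((K:6,W:6):7/2,S:19/2):5/2,V:12):9/4,(M:4,Z:4):41/4)
total length: 60

60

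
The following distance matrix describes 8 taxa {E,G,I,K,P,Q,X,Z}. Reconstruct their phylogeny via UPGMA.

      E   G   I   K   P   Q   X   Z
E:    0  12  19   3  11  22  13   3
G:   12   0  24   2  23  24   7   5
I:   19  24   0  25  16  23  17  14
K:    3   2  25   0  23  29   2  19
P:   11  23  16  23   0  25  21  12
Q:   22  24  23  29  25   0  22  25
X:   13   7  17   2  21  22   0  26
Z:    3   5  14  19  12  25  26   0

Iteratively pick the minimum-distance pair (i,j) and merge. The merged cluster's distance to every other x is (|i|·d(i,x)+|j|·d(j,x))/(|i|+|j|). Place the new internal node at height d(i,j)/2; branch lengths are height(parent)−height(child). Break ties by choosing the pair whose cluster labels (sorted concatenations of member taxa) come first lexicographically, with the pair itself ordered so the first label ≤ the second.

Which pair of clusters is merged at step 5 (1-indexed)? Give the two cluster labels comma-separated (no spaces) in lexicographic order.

iteration 1: select G,K (d=2); attach at lengths (1, 1); label the merged cluster GK
  updated: d(E,GK)=15/2, d(GK,I)=49/2, d(GK,P)=23, d(GK,Q)=53/2, d(GK,X)=9/2, d(GK,Z)=12
iteration 2: select E,Z (d=3); attach at lengths (3/2, 3/2); label the merged cluster EZ
  updated: d(EZ,GK)=39/4, d(EZ,I)=33/2, d(EZ,P)=23/2, d(EZ,Q)=47/2, d(EZ,X)=39/2
iteration 3: select GK,X (d=9/2); attach at lengths (5/4, 9/4); label the merged cluster GKX
  updated: d(EZ,GKX)=13, d(GKX,I)=22, d(GKX,P)=67/3, d(GKX,Q)=25
iteration 4: select EZ,P (d=23/2); attach at lengths (17/4, 23/4); label the merged cluster EPZ
  updated: d(EPZ,GKX)=145/9, d(EPZ,I)=49/3, d(EPZ,Q)=24
iteration 5: select EPZ,GKX (d=145/9); attach at lengths (83/36, 209/36); label the merged cluster EGKPXZ
  updated: d(EGKPXZ,I)=115/6, d(EGKPXZ,Q)=49/2
iteration 6: select EGKPXZ,I (d=115/6); attach at lengths (55/36, 115/12); label the merged cluster EGIKPXZ
  updated: d(EGIKPXZ,Q)=170/7
iteration 7: select EGIKPXZ,Q (d=170/7); attach at lengths (215/84, 85/7); label the merged cluster EGIKPQXZ
final tree: (((((E:3/2,Z:3/2):17/4,P:23/4):83/36,((G:1,K:1):5/4,X:9/4):209/36):55/36,I:115/12):215/84,Q:85/7)
total length: 13211/252

EPZ,GKX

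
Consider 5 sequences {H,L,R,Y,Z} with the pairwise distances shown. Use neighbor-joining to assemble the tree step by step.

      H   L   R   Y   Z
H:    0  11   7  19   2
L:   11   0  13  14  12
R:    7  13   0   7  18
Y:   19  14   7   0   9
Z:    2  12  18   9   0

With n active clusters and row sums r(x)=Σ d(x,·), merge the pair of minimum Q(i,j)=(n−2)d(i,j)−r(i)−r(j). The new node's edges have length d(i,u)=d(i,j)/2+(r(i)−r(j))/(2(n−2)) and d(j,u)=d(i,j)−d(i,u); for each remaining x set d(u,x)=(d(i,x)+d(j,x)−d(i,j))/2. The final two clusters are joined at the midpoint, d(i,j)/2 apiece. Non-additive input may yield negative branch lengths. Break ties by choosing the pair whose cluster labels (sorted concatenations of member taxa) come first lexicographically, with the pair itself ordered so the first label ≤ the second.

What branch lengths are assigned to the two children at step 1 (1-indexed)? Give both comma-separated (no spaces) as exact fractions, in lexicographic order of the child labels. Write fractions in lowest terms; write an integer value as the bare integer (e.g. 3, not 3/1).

1. join H+Z (d=2, Q=-74) ⇒ HZ; edges |H|=2/3, |Z|=4/3
  updated: d(HZ,L)=21/2, d(HZ,R)=23/2, d(HZ,Y)=13
2. join HZ+L (d=21/2, Q=-103/2) ⇒ HLZ; edges |HZ|=37/8, |L|=47/8
  updated: d(HLZ,R)=7, d(HLZ,Y)=33/4
3. join HLZ+R (d=7, Q=-89/4) ⇒ HLRZ; edges |HLZ|=33/8, |R|=23/8
  updated: d(HLRZ,Y)=33/8
4. join HLRZ+Y (d=33/8) ⇒ HLRYZ; edges |HLRZ|=33/16, |Y|=33/16
final tree: ((((H:2/3,Z:4/3):37/8,L:47/8):33/8,R:23/8):33/16,Y:33/16)
total length: 189/8

2/3,4/3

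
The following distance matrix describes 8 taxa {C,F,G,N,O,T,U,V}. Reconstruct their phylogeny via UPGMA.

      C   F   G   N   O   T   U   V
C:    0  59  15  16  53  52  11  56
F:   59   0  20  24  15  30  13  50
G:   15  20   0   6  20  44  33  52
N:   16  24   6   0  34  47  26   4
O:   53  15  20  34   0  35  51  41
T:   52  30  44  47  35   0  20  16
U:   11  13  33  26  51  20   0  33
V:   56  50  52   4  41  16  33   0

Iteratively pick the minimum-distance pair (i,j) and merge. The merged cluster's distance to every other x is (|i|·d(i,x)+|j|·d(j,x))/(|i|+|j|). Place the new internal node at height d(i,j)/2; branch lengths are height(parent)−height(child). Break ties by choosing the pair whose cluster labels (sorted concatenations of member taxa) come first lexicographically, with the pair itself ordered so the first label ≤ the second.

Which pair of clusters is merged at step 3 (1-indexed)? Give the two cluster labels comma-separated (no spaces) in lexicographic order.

F,O

1. join N+V (d=4) ⇒ NV; edges |N|=2, |V|=2
  updated: d(C,NV)=36, d(F,NV)=37, d(G,NV)=29, d(NV,O)=75/2, d(NV,T)=63/2, d(NV,U)=59/2
2. join C+U (d=11) ⇒ CU; edges |C|=11/2, |U|=11/2
  updated: d(CU,F)=36, d(CU,G)=24, d(CU,NV)=131/4, d(CU,O)=52, d(CU,T)=36
3. join F+O (d=15) ⇒ FO; edges |F|=15/2, |O|=15/2
  updated: d(CU,FO)=44, d(FO,G)=20, d(FO,NV)=149/4, d(FO,T)=65/2
4. join FO+G (d=20) ⇒ FGO; edges |FO|=5/2, |G|=10
  updated: d(CU,FGO)=112/3, d(FGO,NV)=69/2, d(FGO,T)=109/3
5. join NV+T (d=63/2) ⇒ NTV; edges |NV|=55/4, |T|=63/4
  updated: d(CU,NTV)=203/6, d(FGO,NTV)=316/9
6. join CU+NTV (d=203/6) ⇒ CNTUV; edges |CU|=137/12, |NTV|=7/6
  updated: d(CNTUV,FGO)=36
7. join CNTUV+FGO (d=36) ⇒ CFGNOTUV; edges |CNTUV|=13/12, |FGO|=8
final tree: (((C:11/2,U:11/2):137/12,((N:2,V:2):55/4,T:63/4):7/6):13/12,((F:15/2,O:15/2):5/2,G:10):8)
total length: 281/3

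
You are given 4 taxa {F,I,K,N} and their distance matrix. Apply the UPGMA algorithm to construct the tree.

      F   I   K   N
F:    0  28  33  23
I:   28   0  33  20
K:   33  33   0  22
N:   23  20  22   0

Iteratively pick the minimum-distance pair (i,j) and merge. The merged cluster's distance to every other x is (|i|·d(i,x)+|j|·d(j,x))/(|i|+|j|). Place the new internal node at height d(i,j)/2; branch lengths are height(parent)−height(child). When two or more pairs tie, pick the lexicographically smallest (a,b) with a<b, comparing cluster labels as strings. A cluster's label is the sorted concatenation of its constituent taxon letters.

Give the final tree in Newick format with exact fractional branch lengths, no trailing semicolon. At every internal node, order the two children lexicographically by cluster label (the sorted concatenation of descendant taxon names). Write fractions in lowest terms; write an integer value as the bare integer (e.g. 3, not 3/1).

1. join I+N (d=20) ⇒ IN; edges |I|=10, |N|=10
  updated: d(F,IN)=51/2, d(IN,K)=55/2
2. join F+IN (d=51/2) ⇒ FIN; edges |F|=51/4, |IN|=11/4
  updated: d(FIN,K)=88/3
3. join FIN+K (d=88/3) ⇒ FIKN; edges |FIN|=23/12, |K|=44/3
final tree: ((F:51/4,(I:10,N:10):11/4):23/12,K:44/3)
total length: 625/12

((F:51/4,(I:10,N:10):11/4):23/12,K:44/3)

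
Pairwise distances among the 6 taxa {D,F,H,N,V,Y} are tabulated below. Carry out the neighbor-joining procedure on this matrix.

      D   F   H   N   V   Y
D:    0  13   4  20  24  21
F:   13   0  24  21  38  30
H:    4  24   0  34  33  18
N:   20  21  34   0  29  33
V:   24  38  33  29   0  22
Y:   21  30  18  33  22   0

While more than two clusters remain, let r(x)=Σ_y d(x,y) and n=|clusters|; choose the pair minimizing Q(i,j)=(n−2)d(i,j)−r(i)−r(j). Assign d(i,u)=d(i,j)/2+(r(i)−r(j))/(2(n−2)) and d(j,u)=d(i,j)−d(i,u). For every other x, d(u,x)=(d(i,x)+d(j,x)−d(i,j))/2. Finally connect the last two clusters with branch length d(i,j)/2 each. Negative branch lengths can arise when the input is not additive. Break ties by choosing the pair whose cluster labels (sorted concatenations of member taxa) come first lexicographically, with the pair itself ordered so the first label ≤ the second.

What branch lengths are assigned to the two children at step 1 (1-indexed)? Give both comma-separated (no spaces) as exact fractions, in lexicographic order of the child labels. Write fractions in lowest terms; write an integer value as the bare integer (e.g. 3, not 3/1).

step 1: merge (V,Y) at d=22, Q=-182; branch lengths V→55/4, Y→33/4; new cluster VY
  updated: d(D,VY)=23/2, d(F,VY)=23, d(H,VY)=29/2, d(N,VY)=20
step 2: merge (D,H) at d=4, Q=-113; branch lengths D→-8/3, H→20/3; new cluster DH
  updated: d(DH,F)=33/2, d(DH,N)=25, d(DH,VY)=11
step 3: merge (DH,VY) at d=11, Q=-169/2; branch lengths DH→41/8, VY→47/8; new cluster DHVY
  updated: d(DHVY,F)=57/4, d(DHVY,N)=17
step 4: merge (DHVY,F) at d=57/4, Q=-209/4; branch lengths DHVY→41/8, F→73/8; new cluster DFHVY
  updated: d(DFHVY,N)=95/8
step 5: merge (DFHVY,N) at d=95/8; branch lengths DFHVY→95/16, N→95/16; new cluster DFHNVY
final tree: ((((D:-8/3,H:20/3):41/8,(V:55/4,Y:33/4):47/8):41/8,F:73/8):95/16,N:95/16)
total length: 505/8

55/4,33/4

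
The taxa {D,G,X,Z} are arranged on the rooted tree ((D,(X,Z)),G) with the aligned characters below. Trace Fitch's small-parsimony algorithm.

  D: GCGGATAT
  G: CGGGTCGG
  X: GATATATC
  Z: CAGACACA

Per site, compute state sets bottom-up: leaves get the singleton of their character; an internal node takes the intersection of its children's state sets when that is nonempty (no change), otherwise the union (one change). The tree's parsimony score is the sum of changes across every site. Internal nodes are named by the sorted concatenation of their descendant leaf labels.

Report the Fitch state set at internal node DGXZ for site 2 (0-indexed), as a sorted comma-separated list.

[col 0] XZ: children X:{G}, Z:{C} ∪→ {C,G}; cost 1
[col 0] DXZ: children D:{G}, XZ:{C,G} ∩→ {G}; cost 0
[col 0] DGXZ: children DXZ:{G}, G:{C} ∪→ {C,G}; cost 1
[col 1] XZ: children X:{A}, Z:{A} ∩→ {A}; cost 0
[col 1] DXZ: children D:{C}, XZ:{A} ∪→ {A,C}; cost 1
[col 1] DGXZ: children DXZ:{A,C}, G:{G} ∪→ {A,C,G}; cost 1
[col 2] XZ: children X:{T}, Z:{G} ∪→ {G,T}; cost 1
[col 2] DXZ: children D:{G}, XZ:{G,T} ∩→ {G}; cost 0
[col 2] DGXZ: children DXZ:{G}, G:{G} ∩→ {G}; cost 0
[col 3] XZ: children X:{A}, Z:{A} ∩→ {A}; cost 0
[col 3] DXZ: children D:{G}, XZ:{A} ∪→ {A,G}; cost 1
[col 3] DGXZ: children DXZ:{A,G}, G:{G} ∩→ {G}; cost 0
[col 4] XZ: children X:{T}, Z:{C} ∪→ {C,T}; cost 1
[col 4] DXZ: children D:{A}, XZ:{C,T} ∪→ {A,C,T}; cost 1
[col 4] DGXZ: children DXZ:{A,C,T}, G:{T} ∩→ {T}; cost 0
[col 5] XZ: children X:{A}, Z:{A} ∩→ {A}; cost 0
[col 5] DXZ: children D:{T}, XZ:{A} ∪→ {A,T}; cost 1
[col 5] DGXZ: children DXZ:{A,T}, G:{C} ∪→ {A,C,T}; cost 1
[col 6] XZ: children X:{T}, Z:{C} ∪→ {C,T}; cost 1
[col 6] DXZ: children D:{A}, XZ:{C,T} ∪→ {A,C,T}; cost 1
[col 6] DGXZ: children DXZ:{A,C,T}, G:{G} ∪→ {A,C,G,T}; cost 1
[col 7] XZ: children X:{C}, Z:{A} ∪→ {A,C}; cost 1
[col 7] DXZ: children D:{T}, XZ:{A,C} ∪→ {A,C,T}; cost 1
[col 7] DGXZ: children DXZ:{A,C,T}, G:{G} ∪→ {A,C,G,T}; cost 1
per-site changes: [2, 2, 1, 1, 2, 2, 3, 3]; total = 16

G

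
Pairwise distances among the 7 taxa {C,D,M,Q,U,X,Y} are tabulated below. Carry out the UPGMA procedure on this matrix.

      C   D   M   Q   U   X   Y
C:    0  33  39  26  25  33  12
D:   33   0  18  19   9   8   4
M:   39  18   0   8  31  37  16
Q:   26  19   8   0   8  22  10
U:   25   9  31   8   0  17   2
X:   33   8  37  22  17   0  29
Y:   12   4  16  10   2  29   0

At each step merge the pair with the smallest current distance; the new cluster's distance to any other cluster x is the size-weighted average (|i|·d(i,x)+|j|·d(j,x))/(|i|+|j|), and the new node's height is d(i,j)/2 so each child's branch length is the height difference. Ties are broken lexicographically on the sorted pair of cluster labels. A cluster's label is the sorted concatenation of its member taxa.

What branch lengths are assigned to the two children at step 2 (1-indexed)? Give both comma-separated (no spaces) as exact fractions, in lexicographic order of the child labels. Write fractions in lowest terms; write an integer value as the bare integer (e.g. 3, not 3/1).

13/4,9/4

1. join U+Y (d=2) ⇒ UY; edges |U|=1, |Y|=1
  updated: d(C,UY)=37/2, d(D,UY)=13/2, d(M,UY)=47/2, d(Q,UY)=9, d(UY,X)=23
2. join D+UY (d=13/2) ⇒ DUY; edges |D|=13/4, |UY|=9/4
  updated: d(C,DUY)=70/3, d(DUY,M)=65/3, d(DUY,Q)=37/3, d(DUY,X)=18
3. join M+Q (d=8) ⇒ MQ; edges |M|=4, |Q|=4
  updated: d(C,MQ)=65/2, d(DUY,MQ)=17, d(MQ,X)=59/2
4. join DUY+MQ (d=17) ⇒ DMQUY; edges |DUY|=21/4, |MQ|=9/2
  updated: d(C,DMQUY)=27, d(DMQUY,X)=113/5
5. join DMQUY+X (d=113/5) ⇒ DMQUXY; edges |DMQUY|=14/5, |X|=113/10
  updated: d(C,DMQUXY)=28
6. join C+DMQUXY (d=28) ⇒ CDMQUXY; edges |C|=14, |DMQUXY|=27/10
final tree: (C:14,(((D:13/4,(U:1,Y:1):9/4):21/4,(M:4,Q:4):9/2):14/5,X:113/10):27/10)
total length: 1121/20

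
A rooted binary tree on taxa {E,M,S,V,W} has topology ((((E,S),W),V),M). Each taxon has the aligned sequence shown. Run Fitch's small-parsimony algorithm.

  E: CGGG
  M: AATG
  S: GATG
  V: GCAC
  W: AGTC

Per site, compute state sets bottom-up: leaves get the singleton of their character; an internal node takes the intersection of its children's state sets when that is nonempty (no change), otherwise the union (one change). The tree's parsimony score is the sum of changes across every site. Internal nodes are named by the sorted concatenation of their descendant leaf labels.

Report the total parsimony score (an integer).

site 0, node ES: E={C} ∪ S={G} → {C,G} (+1)
site 0, node ESW: ES={C,G} ∪ W={A} → {A,C,G} (+1)
site 0, node ESVW: ESW={A,C,G} ∩ V={G} → {G} (+0)
site 0, node EMSVW: ESVW={G} ∪ M={A} → {A,G} (+1)
site 1, node ES: E={G} ∪ S={A} → {A,G} (+1)
site 1, node ESW: ES={A,G} ∩ W={G} → {G} (+0)
site 1, node ESVW: ESW={G} ∪ V={C} → {C,G} (+1)
site 1, node EMSVW: ESVW={C,G} ∪ M={A} → {A,C,G} (+1)
site 2, node ES: E={G} ∪ S={T} → {G,T} (+1)
site 2, node ESW: ES={G,T} ∩ W={T} → {T} (+0)
site 2, node ESVW: ESW={T} ∪ V={A} → {A,T} (+1)
site 2, node EMSVW: ESVW={A,T} ∩ M={T} → {T} (+0)
site 3, node ES: E={G} ∩ S={G} → {G} (+0)
site 3, node ESW: ES={G} ∪ W={C} → {C,G} (+1)
site 3, node ESVW: ESW={C,G} ∩ V={C} → {C} (+0)
site 3, node EMSVW: ESVW={C} ∪ M={G} → {C,G} (+1)
per-site changes: [3, 3, 2, 2]; total = 10

10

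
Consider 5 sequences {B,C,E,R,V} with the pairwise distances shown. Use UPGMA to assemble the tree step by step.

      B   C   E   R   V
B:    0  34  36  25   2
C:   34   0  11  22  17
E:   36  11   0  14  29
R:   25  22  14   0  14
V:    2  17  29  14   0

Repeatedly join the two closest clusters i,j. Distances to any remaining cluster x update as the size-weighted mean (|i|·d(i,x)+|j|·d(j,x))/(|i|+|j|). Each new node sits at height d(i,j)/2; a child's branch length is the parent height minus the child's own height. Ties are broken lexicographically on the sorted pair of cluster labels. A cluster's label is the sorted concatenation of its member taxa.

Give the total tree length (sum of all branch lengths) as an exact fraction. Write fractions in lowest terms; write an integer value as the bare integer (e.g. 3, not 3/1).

1. join B+V (d=2) ⇒ BV; edges |B|=1, |V|=1
  updated: d(BV,C)=51/2, d(BV,E)=65/2, d(BV,R)=39/2
2. join C+E (d=11) ⇒ CE; edges |C|=11/2, |E|=11/2
  updated: d(BV,CE)=29, d(CE,R)=18
3. join CE+R (d=18) ⇒ CER; edges |CE|=7/2, |R|=9
  updated: d(BV,CER)=155/6
4. join BV+CER (d=155/6) ⇒ BCERV; edges |BV|=143/12, |CER|=47/12
final tree: ((B:1,V:1):143/12,((C:11/2,E:11/2):7/2,R:9):47/12)
total length: 124/3

124/3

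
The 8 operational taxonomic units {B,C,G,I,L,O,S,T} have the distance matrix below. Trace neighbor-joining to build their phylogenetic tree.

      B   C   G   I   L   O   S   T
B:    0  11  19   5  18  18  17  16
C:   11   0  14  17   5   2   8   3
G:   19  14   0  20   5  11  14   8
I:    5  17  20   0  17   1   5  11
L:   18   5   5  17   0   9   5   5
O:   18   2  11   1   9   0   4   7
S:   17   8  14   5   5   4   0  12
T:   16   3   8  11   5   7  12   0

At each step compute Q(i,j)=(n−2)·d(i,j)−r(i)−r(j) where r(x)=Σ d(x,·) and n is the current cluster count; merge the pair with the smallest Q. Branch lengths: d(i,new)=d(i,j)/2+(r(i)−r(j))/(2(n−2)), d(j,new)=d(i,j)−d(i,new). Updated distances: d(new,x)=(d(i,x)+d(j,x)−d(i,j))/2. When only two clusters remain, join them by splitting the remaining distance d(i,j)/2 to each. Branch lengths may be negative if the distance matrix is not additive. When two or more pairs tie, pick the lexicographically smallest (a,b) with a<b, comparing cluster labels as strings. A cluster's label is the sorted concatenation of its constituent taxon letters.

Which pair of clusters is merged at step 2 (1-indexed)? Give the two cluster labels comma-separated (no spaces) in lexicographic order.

step 1: merge (B,I) at d=5, Q=-150; branch lengths B→29/6, I→1/6; new cluster BI
  updated: d(BI,C)=23/2, d(BI,G)=17, d(BI,L)=15, d(BI,O)=7, d(BI,S)=17/2, d(BI,T)=11
step 2: merge (G,L) at d=5, Q=-88; branch lengths G→5, L→0; new cluster GL
  updated: d(BI,GL)=27/2, d(C,GL)=7, d(GL,O)=15/2, d(GL,S)=7, d(GL,T)=4
step 3: merge (GL,T) at d=4, Q=-60; branch lengths GL→9/4, T→7/4; new cluster GLT
  updated: d(BI,GLT)=41/4, d(C,GLT)=3, d(GLT,O)=21/4, d(GLT,S)=15/2
step 4: merge (C,GLT) at d=3, Q=-83/2; branch lengths C→5/4, GLT→7/4; new cluster CGLT
  updated: d(BI,CGLT)=75/8, d(CGLT,O)=17/8, d(CGLT,S)=25/4
step 5: merge (BI,S) at d=17/2, Q=-213/8; branch lengths BI→185/32, S→87/32; new cluster BIS
  updated: d(BIS,CGLT)=57/16, d(BIS,O)=5/4
step 6: merge (BIS,CGLT) at d=57/16, Q=-111/16; branch lengths BIS→43/32, CGLT→71/32; new cluster BCGILST
  updated: d(BCGILST,O)=-3/32
step 7: merge (BCGILST,O) at d=-3/32; branch lengths BCGILST→-3/64, O→-3/64; new cluster BCGILOST
final tree: ((((B:29/6,I:1/6):185/32,S:87/32):43/32,(C:5/4,((G:5,L:0):9/4,T:7/4):7/4):71/32):-3/64,O:-3/64)
total length: 927/32

G,L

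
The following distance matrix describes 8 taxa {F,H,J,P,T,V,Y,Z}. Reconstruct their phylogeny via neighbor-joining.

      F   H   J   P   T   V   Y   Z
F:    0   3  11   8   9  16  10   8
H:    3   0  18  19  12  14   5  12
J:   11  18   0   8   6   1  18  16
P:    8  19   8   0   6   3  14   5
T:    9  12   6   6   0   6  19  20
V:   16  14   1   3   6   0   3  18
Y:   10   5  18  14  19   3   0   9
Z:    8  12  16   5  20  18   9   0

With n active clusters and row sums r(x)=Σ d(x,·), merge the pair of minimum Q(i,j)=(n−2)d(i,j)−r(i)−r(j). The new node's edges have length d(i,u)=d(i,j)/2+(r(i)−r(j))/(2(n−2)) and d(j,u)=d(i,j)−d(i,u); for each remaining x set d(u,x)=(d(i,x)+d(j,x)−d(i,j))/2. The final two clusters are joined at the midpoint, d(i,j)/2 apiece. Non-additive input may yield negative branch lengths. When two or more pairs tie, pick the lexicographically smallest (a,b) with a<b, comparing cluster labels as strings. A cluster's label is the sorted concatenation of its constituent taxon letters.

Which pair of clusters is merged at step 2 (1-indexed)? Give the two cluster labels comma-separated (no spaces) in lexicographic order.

JV,T

1. join J+V (d=1, Q=-133) ⇒ JV; edges |J|=23/12, |V|=-11/12
  updated: d(F,JV)=13, d(H,JV)=31/2, d(JV,P)=5, d(JV,T)=11/2, d(JV,Y)=10, d(JV,Z)=33/2
2. join JV+T (d=11/2, Q=-219/2) ⇒ JTV; edges |JV|=43/20, |T|=67/20
  updated: d(F,JTV)=33/4, d(H,JTV)=11, d(JTV,P)=11/4, d(JTV,Y)=47/4, d(JTV,Z)=31/2
3. join JTV+P (d=11/4, Q=-87) ⇒ JPTV; edges |JTV|=23/16, |P|=21/16
  updated: d(F,JPTV)=27/4, d(H,JPTV)=109/8, d(JPTV,Y)=23/2, d(JPTV,Z)=71/8
4. join H+Y (d=5, Q=-433/8) ⇒ HY; edges |H|=35/16, |Y|=45/16
  updated: d(F,HY)=4, d(HY,JPTV)=161/16, d(HY,Z)=8
5. join F+HY (d=4, Q=-525/16) ⇒ FHY; edges |F|=75/64, |HY|=181/64
  updated: d(FHY,JPTV)=205/32, d(FHY,Z)=6
6. join FHY+JPTV (d=205/32, Q=-681/32) ⇒ FHJPTVY; edges |FHY|=113/64, |JPTV|=297/64
  updated: d(FHJPTVY,Z)=271/64
7. join FHJPTVY+Z (d=271/64) ⇒ FHJPTVYZ; edges |FHJPTVY|=271/128, |Z|=271/128
final tree: (((F:75/64,(H:35/16,Y:45/16):181/64):113/64,(((J:23/12,V:-11/12):43/20,T:67/20):23/16,P:21/16):297/64):271/128,Z:271/128)
total length: 1849/64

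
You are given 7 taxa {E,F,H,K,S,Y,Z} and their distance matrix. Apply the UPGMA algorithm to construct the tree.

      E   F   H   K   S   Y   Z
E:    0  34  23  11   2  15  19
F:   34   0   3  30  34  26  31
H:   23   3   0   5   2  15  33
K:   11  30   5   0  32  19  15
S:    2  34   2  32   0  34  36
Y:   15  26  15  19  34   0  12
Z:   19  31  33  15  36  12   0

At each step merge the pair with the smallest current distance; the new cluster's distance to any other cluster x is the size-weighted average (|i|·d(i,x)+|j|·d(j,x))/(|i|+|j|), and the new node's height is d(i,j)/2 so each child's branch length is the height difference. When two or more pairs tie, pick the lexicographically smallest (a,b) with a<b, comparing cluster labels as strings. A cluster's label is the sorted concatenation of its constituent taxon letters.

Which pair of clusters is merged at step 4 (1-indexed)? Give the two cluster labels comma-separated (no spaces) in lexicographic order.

K,YZ

1. join E+S (d=2) ⇒ ES; edges |E|=1, |S|=1
  updated: d(ES,F)=34, d(ES,H)=25/2, d(ES,K)=43/2, d(ES,Y)=49/2, d(ES,Z)=55/2
2. join F+H (d=3) ⇒ FH; edges |F|=3/2, |H|=3/2
  updated: d(ES,FH)=93/4, d(FH,K)=35/2, d(FH,Y)=41/2, d(FH,Z)=32
3. join Y+Z (d=12) ⇒ YZ; edges |Y|=6, |Z|=6
  updated: d(ES,YZ)=26, d(FH,YZ)=105/4, d(K,YZ)=17
4. join K+YZ (d=17) ⇒ KYZ; edges |K|=17/2, |YZ|=5/2
  updated: d(ES,KYZ)=49/2, d(FH,KYZ)=70/3
5. join ES+FH (d=93/4) ⇒ EFHS; edges |ES|=85/8, |FH|=81/8
  updated: d(EFHS,KYZ)=287/12
6. join EFHS+KYZ (d=287/12) ⇒ EFHKSYZ; edges |EFHS|=1/3, |KYZ|=83/24
final tree: (((E:1,S:1):85/8,(F:3/2,H:3/2):81/8):1/3,(K:17/2,(Y:6,Z:6):5/2):83/24)
total length: 1261/24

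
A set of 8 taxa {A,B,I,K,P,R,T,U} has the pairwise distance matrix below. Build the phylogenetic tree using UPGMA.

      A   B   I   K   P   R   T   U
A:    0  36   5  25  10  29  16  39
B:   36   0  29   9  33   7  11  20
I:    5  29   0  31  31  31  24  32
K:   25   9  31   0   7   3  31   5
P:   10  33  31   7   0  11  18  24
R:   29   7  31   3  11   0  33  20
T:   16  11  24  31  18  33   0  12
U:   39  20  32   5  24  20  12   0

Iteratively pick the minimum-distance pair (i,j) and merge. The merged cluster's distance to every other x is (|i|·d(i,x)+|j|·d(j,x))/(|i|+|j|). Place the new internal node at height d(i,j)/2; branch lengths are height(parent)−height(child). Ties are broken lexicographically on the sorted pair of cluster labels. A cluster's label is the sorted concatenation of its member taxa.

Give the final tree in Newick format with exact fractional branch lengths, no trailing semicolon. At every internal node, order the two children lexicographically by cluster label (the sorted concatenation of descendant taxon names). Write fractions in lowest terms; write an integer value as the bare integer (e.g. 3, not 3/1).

step 1: merge (K,R) at d=3; branch lengths K→3/2, R→3/2; new cluster KR
  updated: d(A,KR)=27, d(B,KR)=8, d(I,KR)=31, d(KR,P)=9, d(KR,T)=32, d(KR,U)=25/2
step 2: merge (A,I) at d=5; branch lengths A→5/2, I→5/2; new cluster AI
  updated: d(AI,B)=65/2, d(AI,KR)=29, d(AI,P)=41/2, d(AI,T)=20, d(AI,U)=71/2
step 3: merge (B,KR) at d=8; branch lengths B→4, KR→5/2; new cluster BKR
  updated: d(AI,BKR)=181/6, d(BKR,P)=17, d(BKR,T)=25, d(BKR,U)=15
step 4: merge (T,U) at d=12; branch lengths T→6, U→6; new cluster TU
  updated: d(AI,TU)=111/4, d(BKR,TU)=20, d(P,TU)=21
step 5: merge (BKR,P) at d=17; branch lengths BKR→9/2, P→17/2; new cluster BKPR
  updated: d(AI,BKPR)=111/4, d(BKPR,TU)=81/4
step 6: merge (BKPR,TU) at d=81/4; branch lengths BKPR→13/8, TU→33/8; new cluster BKPRTU
  updated: d(AI,BKPRTU)=111/4
step 7: merge (AI,BKPRTU) at d=111/4; branch lengths AI→91/8, BKPRTU→15/4; new cluster ABIKPRTU
final tree: ((A:5/2,I:5/2):91/8,(((B:4,(K:3/2,R:3/2):5/2):9/2,P:17/2):13/8,(T:6,U:6):33/8):15/4)
total length: 483/8

((A:5/2,I:5/2):91/8,(((B:4,(K:3/2,R:3/2):5/2):9/2,P:17/2):13/8,(T:6,U:6):33/8):15/4)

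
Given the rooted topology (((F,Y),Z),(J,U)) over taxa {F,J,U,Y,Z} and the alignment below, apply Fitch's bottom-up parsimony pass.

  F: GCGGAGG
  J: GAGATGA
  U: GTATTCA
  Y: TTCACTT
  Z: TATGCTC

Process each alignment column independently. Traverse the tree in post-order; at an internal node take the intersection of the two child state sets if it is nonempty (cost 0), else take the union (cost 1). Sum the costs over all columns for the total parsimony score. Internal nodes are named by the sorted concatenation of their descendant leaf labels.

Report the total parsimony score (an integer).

19

site 0, node FY: F={G} ∪ Y={T} → {G,T} (+1)
site 0, node FYZ: FY={G,T} ∩ Z={T} → {T} (+0)
site 0, node JU: J={G} ∩ U={G} → {G} (+0)
site 0, node FJUYZ: FYZ={T} ∪ JU={G} → {G,T} (+1)
site 1, node FY: F={C} ∪ Y={T} → {C,T} (+1)
site 1, node FYZ: FY={C,T} ∪ Z={A} → {A,C,T} (+1)
site 1, node JU: J={A} ∪ U={T} → {A,T} (+1)
site 1, node FJUYZ: FYZ={A,C,T} ∩ JU={A,T} → {A,T} (+0)
site 2, node FY: F={G} ∪ Y={C} → {C,G} (+1)
site 2, node FYZ: FY={C,G} ∪ Z={T} → {C,G,T} (+1)
site 2, node JU: J={G} ∪ U={A} → {A,G} (+1)
site 2, node FJUYZ: FYZ={C,G,T} ∩ JU={A,G} → {G} (+0)
site 3, node FY: F={G} ∪ Y={A} → {A,G} (+1)
site 3, node FYZ: FY={A,G} ∩ Z={G} → {G} (+0)
site 3, node JU: J={A} ∪ U={T} → {A,T} (+1)
site 3, node FJUYZ: FYZ={G} ∪ JU={A,T} → {A,G,T} (+1)
site 4, node FY: F={A} ∪ Y={C} → {A,C} (+1)
site 4, node FYZ: FY={A,C} ∩ Z={C} → {C} (+0)
site 4, node JU: J={T} ∩ U={T} → {T} (+0)
site 4, node FJUYZ: FYZ={C} ∪ JU={T} → {C,T} (+1)
site 5, node FY: F={G} ∪ Y={T} → {G,T} (+1)
site 5, node FYZ: FY={G,T} ∩ Z={T} → {T} (+0)
site 5, node JU: J={G} ∪ U={C} → {C,G} (+1)
site 5, node FJUYZ: FYZ={T} ∪ JU={C,G} → {C,G,T} (+1)
site 6, node FY: F={G} ∪ Y={T} → {G,T} (+1)
site 6, node FYZ: FY={G,T} ∪ Z={C} → {C,G,T} (+1)
site 6, node JU: J={A} ∩ U={A} → {A} (+0)
site 6, node FJUYZ: FYZ={C,G,T} ∪ JU={A} → {A,C,G,T} (+1)
per-site changes: [2, 3, 3, 3, 2, 3, 3]; total = 19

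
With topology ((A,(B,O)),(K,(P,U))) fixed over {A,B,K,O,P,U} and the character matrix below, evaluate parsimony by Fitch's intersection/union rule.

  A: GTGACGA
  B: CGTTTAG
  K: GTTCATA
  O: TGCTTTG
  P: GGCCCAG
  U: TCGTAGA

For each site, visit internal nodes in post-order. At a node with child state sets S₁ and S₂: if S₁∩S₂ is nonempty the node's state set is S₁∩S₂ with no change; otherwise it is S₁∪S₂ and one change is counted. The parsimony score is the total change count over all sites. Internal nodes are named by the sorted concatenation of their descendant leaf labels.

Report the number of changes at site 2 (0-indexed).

4

site 0, node BO: B={C} ∪ O={T} → {C,T} (+1)
site 0, node ABO: A={G} ∪ BO={C,T} → {C,G,T} (+1)
site 0, node PU: P={G} ∪ U={T} → {G,T} (+1)
site 0, node KPU: K={G} ∩ PU={G,T} → {G} (+0)
site 0, node ABKOPU: ABO={C,G,T} ∩ KPU={G} → {G} (+0)
site 1, node BO: B={G} ∩ O={G} → {G} (+0)
site 1, node ABO: A={T} ∪ BO={G} → {G,T} (+1)
site 1, node PU: P={G} ∪ U={C} → {C,G} (+1)
site 1, node KPU: K={T} ∪ PU={C,G} → {C,G,T} (+1)
site 1, node ABKOPU: ABO={G,T} ∩ KPU={C,G,T} → {G,T} (+0)
site 2, node BO: B={T} ∪ O={C} → {C,T} (+1)
site 2, node ABO: A={G} ∪ BO={C,T} → {C,G,T} (+1)
site 2, node PU: P={C} ∪ U={G} → {C,G} (+1)
site 2, node KPU: K={T} ∪ PU={C,G} → {C,G,T} (+1)
site 2, node ABKOPU: ABO={C,G,T} ∩ KPU={C,G,T} → {C,G,T} (+0)
site 3, node BO: B={T} ∩ O={T} → {T} (+0)
site 3, node ABO: A={A} ∪ BO={T} → {A,T} (+1)
site 3, node PU: P={C} ∪ U={T} → {C,T} (+1)
site 3, node KPU: K={C} ∩ PU={C,T} → {C} (+0)
site 3, node ABKOPU: ABO={A,T} ∪ KPU={C} → {A,C,T} (+1)
site 4, node BO: B={T} ∩ O={T} → {T} (+0)
site 4, node ABO: A={C} ∪ BO={T} → {C,T} (+1)
site 4, node PU: P={C} ∪ U={A} → {A,C} (+1)
site 4, node KPU: K={A} ∩ PU={A,C} → {A} (+0)
site 4, node ABKOPU: ABO={C,T} ∪ KPU={A} → {A,C,T} (+1)
site 5, node BO: B={A} ∪ O={T} → {A,T} (+1)
site 5, node ABO: A={G} ∪ BO={A,T} → {A,G,T} (+1)
site 5, node PU: P={A} ∪ U={G} → {A,G} (+1)
site 5, node KPU: K={T} ∪ PU={A,G} → {A,G,T} (+1)
site 5, node ABKOPU: ABO={A,G,T} ∩ KPU={A,G,T} → {A,G,T} (+0)
site 6, node BO: B={G} ∩ O={G} → {G} (+0)
site 6, node ABO: A={A} ∪ BO={G} → {A,G} (+1)
site 6, node PU: P={G} ∪ U={A} → {A,G} (+1)
site 6, node KPU: K={A} ∩ PU={A,G} → {A} (+0)
site 6, node ABKOPU: ABO={A,G} ∩ KPU={A} → {A} (+0)
per-site changes: [3, 3, 4, 3, 3, 4, 2]; total = 22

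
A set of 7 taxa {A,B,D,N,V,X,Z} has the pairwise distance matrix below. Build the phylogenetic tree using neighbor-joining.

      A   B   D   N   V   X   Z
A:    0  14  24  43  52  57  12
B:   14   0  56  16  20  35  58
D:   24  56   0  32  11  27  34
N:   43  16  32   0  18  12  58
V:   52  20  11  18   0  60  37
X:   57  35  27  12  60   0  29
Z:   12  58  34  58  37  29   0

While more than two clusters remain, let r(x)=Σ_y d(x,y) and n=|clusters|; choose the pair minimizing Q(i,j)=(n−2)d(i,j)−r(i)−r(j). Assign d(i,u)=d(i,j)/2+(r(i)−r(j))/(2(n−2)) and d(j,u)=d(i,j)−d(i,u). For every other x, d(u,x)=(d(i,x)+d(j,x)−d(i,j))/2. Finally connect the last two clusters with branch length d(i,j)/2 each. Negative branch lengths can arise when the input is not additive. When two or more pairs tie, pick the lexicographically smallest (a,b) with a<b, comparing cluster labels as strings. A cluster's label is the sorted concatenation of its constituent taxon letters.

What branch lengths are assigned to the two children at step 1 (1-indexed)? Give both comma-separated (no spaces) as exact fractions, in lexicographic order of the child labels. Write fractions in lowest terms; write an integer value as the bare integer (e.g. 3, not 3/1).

step 1: merge (A,Z) at d=12, Q=-370; branch lengths A→17/5, Z→43/5; new cluster AZ
  updated: d(AZ,B)=30, d(AZ,D)=23, d(AZ,N)=89/2, d(AZ,V)=77/2, d(AZ,X)=37
step 2: merge (D,V) at d=11, Q=-505/2; branch lengths D→91/16, V→85/16; new cluster DV
  updated: d(AZ,DV)=101/4, d(B,DV)=65/2, d(DV,N)=39/2, d(DV,X)=38
step 3: merge (N,X) at d=12, Q=-178; branch lengths N→1, X→11; new cluster NX
  updated: d(AZ,NX)=139/4, d(B,NX)=39/2, d(DV,NX)=91/4
step 4: merge (AZ,DV) at d=101/4, Q=-120; branch lengths AZ→15, DV→41/4; new cluster ADVZ
  updated: d(ADVZ,B)=149/8, d(ADVZ,NX)=129/8
step 5: merge (ADVZ,B) at d=149/8, Q=-217/4; branch lengths ADVZ→61/8, B→11; new cluster ABDVZ
  updated: d(ABDVZ,NX)=17/2
step 6: merge (ABDVZ,NX) at d=17/2; branch lengths ABDVZ→17/4, NX→17/4; new cluster ABDNVXZ
final tree: ((((A:17/5,Z:43/5):15,(D:91/16,V:85/16):41/4):61/8,B:11):17/4,(N:1,X:11):17/4)
total length: 699/8

17/5,43/5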